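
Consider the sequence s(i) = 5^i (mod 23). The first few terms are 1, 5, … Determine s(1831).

Computing terms: s(0) = 1; s(1) = 5; s(2) = 2; s(3) = 10; s(4) = 4; s(5) = 20; s(6) = 8; s(7) = 17; s(8) = 16; s(9) = 11; s(10) = 9; s(11) = 22; s(12) = 18; s(13) = 21; s(14) = 13; s(15) = 19; s(16) = 3; s(17) = 15; s(18) = 6; s(19) = 7; s(20) = 12; s(21) = 14; s(22) = 1.
The sequence repeats with period 22.
So s(1831) = s(0 + ((1831-0) mod 22)) = s(5) = 20.

20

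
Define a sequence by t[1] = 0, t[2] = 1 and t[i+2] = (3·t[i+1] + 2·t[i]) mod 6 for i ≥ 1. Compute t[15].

3

t[1] = 0,  t[2] = 1,  t[3] = 3,  t[4] = 5,  t[5] = 3,  t[6] = 1,  t[7] = 3.
Since (t[6], t[7]) = (t[2], t[3]) = (1, 3) (two consecutive terms determine the rest), the sequence is eventually periodic: after a pre-period of length 1 it cycles with period 4.
For i ≥ 2, t[i] depends only on (i - 2) mod 4. (15 - 2) mod 4 = 1, so t[15] = t[3] = 3.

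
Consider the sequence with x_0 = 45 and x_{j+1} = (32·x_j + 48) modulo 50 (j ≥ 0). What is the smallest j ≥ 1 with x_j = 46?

3

We have x_0 = 45,  x_1 = 38,  x_2 = 14,  x_3 = 46,  x_4 = 20,  x_5 = 38.
Since x_5 = x_1 = 38, the sequence is eventually periodic: after a pre-period of length 1 it cycles with period 4.
The value 46 first appears (with j ≥ 1) at x_3.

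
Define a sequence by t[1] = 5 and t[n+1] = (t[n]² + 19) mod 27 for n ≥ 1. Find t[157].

5

Listing terms: t[1] = 5,  t[2] = 17,  t[3] = 11,  t[4] = 5.
The sequence repeats with period 3.
(157 - 1) mod 3 = 0, so t[157] = t[1] = 5.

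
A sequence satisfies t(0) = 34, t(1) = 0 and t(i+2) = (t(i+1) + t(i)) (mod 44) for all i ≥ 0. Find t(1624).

We have t(0) = 34; t(1) = 0; t(2) = 34; t(3) = 34; t(4) = 24; t(5) = 14; t(6) = 38; t(7) = 8; t(8) = 2; t(9) = 10; t(10) = 12; t(11) = 22; t(12) = 34; t(13) = 12; t(14) = 2; t(15) = 14; t(16) = 16; t(17) = 30; t(18) = 2; t(19) = 32; t(20) = 34; t(21) = 22; t(22) = 12; t(23) = 34; t(24) = 2; t(25) = 36; t(26) = 38; t(27) = 30; t(28) = 24; t(29) = 10; t(30) = 34; t(31) = 0.
Since (t(30), t(31)) = (t(0), t(1)) = (34, 0) (two consecutive terms determine the rest), the sequence is periodic with period 30.
(1624 - 0) mod 30 = 4, so t(1624) = t(4) = 24.

24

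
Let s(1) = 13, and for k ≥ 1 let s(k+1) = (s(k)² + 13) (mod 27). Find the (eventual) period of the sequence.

9

Computing terms: s(1) = 13,  s(2) = 20,  s(3) = 8,  s(4) = 23,  s(5) = 2,  s(6) = 17,  s(7) = 5,  s(8) = 11,  s(9) = 26,  s(10) = 14,  s(11) = 20.
Since s(11) = s(2) = 20, the sequence is eventually periodic: after a pre-period of length 1 it cycles with period 9.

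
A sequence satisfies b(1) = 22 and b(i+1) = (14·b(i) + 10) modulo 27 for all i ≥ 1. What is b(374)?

3

Computing terms: b(1) = 22,  b(2) = 21,  b(3) = 7,  b(4) = 0,  b(5) = 10,  b(6) = 15,  b(7) = 4,  b(8) = 12,  b(9) = 16,  b(10) = 18,  b(11) = 19,  b(12) = 6,  b(13) = 13,  b(14) = 3,  b(15) = 25,  b(16) = 9,  b(17) = 1,  b(18) = 24,  b(19) = 22.
The sequence repeats with period 18.
(374 - 1) mod 18 = 13, so b(374) = b(14) = 3.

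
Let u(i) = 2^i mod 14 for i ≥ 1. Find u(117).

8

Computing terms: u(1) = 2, u(2) = 4, u(3) = 8, u(4) = 2.
The sequence repeats with period 3.
So u(117) = u(1 + ((117-1) mod 3)) = u(3) = 8.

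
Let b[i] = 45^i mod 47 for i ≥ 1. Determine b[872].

Listing terms: b[1] = 45, b[2] = 4, b[3] = 39, b[4] = 16, b[5] = 15, b[6] = 17, b[7] = 13, b[8] = 21, b[9] = 5, b[10] = 37, b[11] = 20, b[12] = 7, b[13] = 33, b[14] = 28, b[15] = 38, b[16] = 18, b[17] = 11, b[18] = 25, b[19] = 44, b[20] = 6, b[21] = 35, b[22] = 24, b[23] = 46, b[24] = 2, b[25] = 43, b[26] = 8, b[27] = 31, b[28] = 32, b[29] = 30, b[30] = 34, b[31] = 26, b[32] = 42, b[33] = 10, b[34] = 27, b[35] = 40, b[36] = 14, b[37] = 19, b[38] = 9, b[39] = 29, b[40] = 36, b[41] = 22, b[42] = 3, b[43] = 41, b[44] = 12, b[45] = 23, b[46] = 1, b[47] = 45.
Since b[47] = b[1] = 45, the sequence is periodic with period 46.
(872 - 1) mod 46 = 43, so b[872] = b[44] = 12.

12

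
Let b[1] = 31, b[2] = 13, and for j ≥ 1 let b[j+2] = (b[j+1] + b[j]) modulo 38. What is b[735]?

Computing terms: b[1] = 31, b[2] = 13, b[3] = 6, b[4] = 19, b[5] = 25, b[6] = 6, b[7] = 31, b[8] = 37, b[9] = 30, b[10] = 29, b[11] = 21, b[12] = 12, b[13] = 33, b[14] = 7, b[15] = 2, b[16] = 9, b[17] = 11, b[18] = 20, b[19] = 31, b[20] = 13.
Since (b[19], b[20]) = (b[1], b[2]) = (31, 13) (two consecutive terms determine the rest), the sequence is periodic with period 18.
So b[735] = b[1 + ((735-1) mod 18)] = b[15] = 2.

2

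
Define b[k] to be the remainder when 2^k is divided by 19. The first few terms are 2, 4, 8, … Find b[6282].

1

Listing terms: b[1] = 2; b[2] = 4; b[3] = 8; b[4] = 16; b[5] = 13; b[6] = 7; b[7] = 14; b[8] = 9; b[9] = 18; b[10] = 17; b[11] = 15; b[12] = 11; b[13] = 3; b[14] = 6; b[15] = 12; b[16] = 5; b[17] = 10; b[18] = 1; b[19] = 2.
The sequence repeats with period 18.
(6282 - 1) mod 18 = 17, so b[6282] = b[18] = 1.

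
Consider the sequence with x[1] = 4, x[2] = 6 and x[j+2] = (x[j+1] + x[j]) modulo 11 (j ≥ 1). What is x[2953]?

10

We have x[1] = 4, x[2] = 6, x[3] = 10, x[4] = 5, x[5] = 4, x[6] = 9, x[7] = 2, x[8] = 0, x[9] = 2, x[10] = 2, x[11] = 4, x[12] = 6.
The sequence repeats with period 10.
(2953 - 1) mod 10 = 2, so x[2953] = x[3] = 10.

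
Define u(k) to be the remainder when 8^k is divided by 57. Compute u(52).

49

Computing terms: u(1) = 8; u(2) = 7; u(3) = 56; u(4) = 49; u(5) = 50; u(6) = 1; u(7) = 8.
The sequence repeats with period 6.
So u(52) = u(1 + ((52-1) mod 6)) = u(4) = 49.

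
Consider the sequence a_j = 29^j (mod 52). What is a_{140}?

9

Computing terms: a_0 = 1; a_1 = 29; a_2 = 9; a_3 = 1.
The sequence repeats with period 3.
(140 - 0) mod 3 = 2, so a_{140} = a_2 = 9.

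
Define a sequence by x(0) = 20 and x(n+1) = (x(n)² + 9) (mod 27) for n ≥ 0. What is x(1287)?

13

x(0) = 20,  x(1) = 4,  x(2) = 25,  x(3) = 13,  x(4) = 16,  x(5) = 22,  x(6) = 7,  x(7) = 4.
Since x(7) = x(1) = 4, the sequence is eventually periodic: after a pre-period of length 1 it cycles with period 6.
For n ≥ 1, x(n) depends only on (n - 1) mod 6. (1287 - 1) mod 6 = 2, so x(1287) = x(3) = 13.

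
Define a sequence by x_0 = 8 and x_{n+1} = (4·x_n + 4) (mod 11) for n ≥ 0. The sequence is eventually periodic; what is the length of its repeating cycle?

Computing terms: x_0 = 8; x_1 = 3; x_2 = 5; x_3 = 2; x_4 = 1; x_5 = 8.
Since x_5 = x_0 = 8, the sequence is periodic with period 5.

5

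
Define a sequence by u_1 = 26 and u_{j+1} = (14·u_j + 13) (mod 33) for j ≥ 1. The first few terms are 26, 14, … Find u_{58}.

Computing terms: u_1 = 26; u_2 = 14; u_3 = 11; u_4 = 2; u_5 = 8; u_6 = 26.
The sequence repeats with period 5.
(58 - 1) mod 5 = 2, so u_{58} = u_3 = 11.

11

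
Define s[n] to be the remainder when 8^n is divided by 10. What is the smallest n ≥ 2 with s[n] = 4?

We have s[1] = 8,  s[2] = 4,  s[3] = 2,  s[4] = 6,  s[5] = 8.
Since s[5] = s[1] = 8, the sequence is periodic with period 4.
The value 4 first appears (with n ≥ 2) at s[2].

2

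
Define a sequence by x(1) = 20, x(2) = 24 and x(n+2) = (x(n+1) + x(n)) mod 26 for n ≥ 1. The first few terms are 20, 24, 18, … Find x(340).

16

Listing terms: x(1) = 20, x(2) = 24, x(3) = 18, x(4) = 16, x(5) = 8, x(6) = 24, x(7) = 6, x(8) = 4, x(9) = 10, x(10) = 14, x(11) = 24, x(12) = 12, x(13) = 10, x(14) = 22, x(15) = 6, x(16) = 2, x(17) = 8, x(18) = 10, x(19) = 18, x(20) = 2, x(21) = 20, x(22) = 22, x(23) = 16, x(24) = 12, x(25) = 2, x(26) = 14, x(27) = 16, x(28) = 4, x(29) = 20, x(30) = 24.
The sequence repeats with period 28.
(340 - 1) mod 28 = 3, so x(340) = x(4) = 16.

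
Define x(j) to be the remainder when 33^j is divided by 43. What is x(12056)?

We have x(0) = 1; x(1) = 33; x(2) = 14; x(3) = 32; x(4) = 24; x(5) = 18; x(6) = 35; x(7) = 37; x(8) = 17; x(9) = 2; x(10) = 23; x(11) = 28; x(12) = 21; x(13) = 5; x(14) = 36; x(15) = 27; x(16) = 31; x(17) = 34; x(18) = 4; x(19) = 3; x(20) = 13; x(21) = 42; x(22) = 10; x(23) = 29; x(24) = 11; x(25) = 19; x(26) = 25; x(27) = 8; x(28) = 6; x(29) = 26; x(30) = 41; x(31) = 20; x(32) = 15; x(33) = 22; x(34) = 38; x(35) = 7; x(36) = 16; x(37) = 12; x(38) = 9; x(39) = 39; x(40) = 40; x(41) = 30; x(42) = 1.
Since x(42) = x(0) = 1, the sequence is periodic with period 42.
So x(12056) = x(0 + ((12056-0) mod 42)) = x(2) = 14.

14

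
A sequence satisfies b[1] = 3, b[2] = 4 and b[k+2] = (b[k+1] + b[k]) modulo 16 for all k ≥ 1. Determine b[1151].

2

Computing terms: b[1] = 3,  b[2] = 4,  b[3] = 7,  b[4] = 11,  b[5] = 2,  b[6] = 13,  b[7] = 15,  b[8] = 12,  b[9] = 11,  b[10] = 7,  b[11] = 2,  b[12] = 9,  b[13] = 11,  b[14] = 4,  b[15] = 15,  b[16] = 3,  b[17] = 2,  b[18] = 5,  b[19] = 7,  b[20] = 12,  b[21] = 3,  b[22] = 15,  b[23] = 2,  b[24] = 1,  b[25] = 3,  b[26] = 4.
The sequence repeats with period 24.
So b[1151] = b[1 + ((1151-1) mod 24)] = b[23] = 2.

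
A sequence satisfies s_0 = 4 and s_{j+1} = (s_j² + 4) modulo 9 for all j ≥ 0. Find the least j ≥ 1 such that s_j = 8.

2

Computing terms: s_0 = 4; s_1 = 2; s_2 = 8; s_3 = 5; s_4 = 2.
Since s_4 = s_1 = 2, the sequence is eventually periodic: after a pre-period of length 1 it cycles with period 3.
The value 8 first appears (with j ≥ 1) at s_2.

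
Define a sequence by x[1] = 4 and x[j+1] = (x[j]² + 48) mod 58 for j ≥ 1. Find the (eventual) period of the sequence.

4

x[1] = 4,  x[2] = 6,  x[3] = 26,  x[4] = 28,  x[5] = 20,  x[6] = 42,  x[7] = 14,  x[8] = 12,  x[9] = 18,  x[10] = 24,  x[11] = 44,  x[12] = 12.
Since x[12] = x[8] = 12, the sequence is eventually periodic: after a pre-period of length 7 it cycles with period 4.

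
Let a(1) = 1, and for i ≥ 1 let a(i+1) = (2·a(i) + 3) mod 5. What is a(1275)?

3

a(1) = 1; a(2) = 0; a(3) = 3; a(4) = 4; a(5) = 1.
Since a(5) = a(1) = 1, the sequence is periodic with period 4.
(1275 - 1) mod 4 = 2, so a(1275) = a(3) = 3.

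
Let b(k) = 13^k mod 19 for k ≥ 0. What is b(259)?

We have b(0) = 1, b(1) = 13, b(2) = 17, b(3) = 12, b(4) = 4, b(5) = 14, b(6) = 11, b(7) = 10, b(8) = 16, b(9) = 18, b(10) = 6, b(11) = 2, b(12) = 7, b(13) = 15, b(14) = 5, b(15) = 8, b(16) = 9, b(17) = 3, b(18) = 1.
The sequence repeats with period 18.
(259 - 0) mod 18 = 7, so b(259) = b(7) = 10.

10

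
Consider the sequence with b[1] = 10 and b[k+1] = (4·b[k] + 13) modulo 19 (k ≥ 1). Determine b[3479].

Computing terms: b[1] = 10; b[2] = 15; b[3] = 16; b[4] = 1; b[5] = 17; b[6] = 5; b[7] = 14; b[8] = 12; b[9] = 4; b[10] = 10.
The sequence repeats with period 9.
So b[3479] = b[1 + ((3479-1) mod 9)] = b[5] = 17.

17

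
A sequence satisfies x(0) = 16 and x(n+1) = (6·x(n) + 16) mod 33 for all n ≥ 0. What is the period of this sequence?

10

Listing terms: x(0) = 16, x(1) = 13, x(2) = 28, x(3) = 19, x(4) = 31, x(5) = 4, x(6) = 7, x(7) = 25, x(8) = 1, x(9) = 22, x(10) = 16.
The sequence repeats with period 10.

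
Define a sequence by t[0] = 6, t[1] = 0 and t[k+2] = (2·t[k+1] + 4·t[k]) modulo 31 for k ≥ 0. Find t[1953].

17

Listing terms: t[0] = 6; t[1] = 0; t[2] = 24; t[3] = 17; t[4] = 6; t[5] = 18; t[6] = 29; t[7] = 6; t[8] = 4; t[9] = 1; t[10] = 18; t[11] = 9; t[12] = 28; t[13] = 30; t[14] = 17; t[15] = 30; t[16] = 4; t[17] = 4; t[18] = 24; t[19] = 2; t[20] = 7; t[21] = 22; t[22] = 10; t[23] = 15; t[24] = 8; t[25] = 14; t[26] = 29; t[27] = 21; t[28] = 3; t[29] = 28; t[30] = 6; t[31] = 0.
The sequence repeats with period 30.
(1953 - 0) mod 30 = 3, so t[1953] = t[3] = 17.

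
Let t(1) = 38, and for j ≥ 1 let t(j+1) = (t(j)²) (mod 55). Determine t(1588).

t(1) = 38,  t(2) = 14,  t(3) = 31,  t(4) = 26,  t(5) = 16,  t(6) = 36,  t(7) = 31.
Since t(7) = t(3) = 31, the sequence is eventually periodic: after a pre-period of length 2 it cycles with period 4.
For j ≥ 3, t(j) depends only on (j - 3) mod 4. (1588 - 3) mod 4 = 1, so t(1588) = t(4) = 26.

26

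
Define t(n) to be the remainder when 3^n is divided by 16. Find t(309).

3

We have t(0) = 1; t(1) = 3; t(2) = 9; t(3) = 11; t(4) = 1.
Since t(4) = t(0) = 1, the sequence is periodic with period 4.
So t(309) = t(0 + ((309-0) mod 4)) = t(1) = 3.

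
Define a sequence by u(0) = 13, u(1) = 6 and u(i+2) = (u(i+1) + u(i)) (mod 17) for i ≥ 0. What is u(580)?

Computing terms: u(0) = 13, u(1) = 6, u(2) = 2, u(3) = 8, u(4) = 10, u(5) = 1, u(6) = 11, u(7) = 12, u(8) = 6, u(9) = 1, u(10) = 7, u(11) = 8, u(12) = 15, u(13) = 6, u(14) = 4, u(15) = 10, u(16) = 14, u(17) = 7, u(18) = 4, u(19) = 11, u(20) = 15, u(21) = 9, u(22) = 7, u(23) = 16, u(24) = 6, u(25) = 5, u(26) = 11, u(27) = 16, u(28) = 10, u(29) = 9, u(30) = 2, u(31) = 11, u(32) = 13, u(33) = 7, u(34) = 3, u(35) = 10, u(36) = 13, u(37) = 6.
Since (u(36), u(37)) = (u(0), u(1)) = (13, 6) (two consecutive terms determine the rest), the sequence is periodic with period 36.
So u(580) = u(0 + ((580-0) mod 36)) = u(4) = 10.

10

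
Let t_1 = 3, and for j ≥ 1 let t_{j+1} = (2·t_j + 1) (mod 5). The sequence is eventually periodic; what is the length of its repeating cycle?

t_1 = 3; t_2 = 2; t_3 = 0; t_4 = 1; t_5 = 3.
The sequence repeats with period 4.

4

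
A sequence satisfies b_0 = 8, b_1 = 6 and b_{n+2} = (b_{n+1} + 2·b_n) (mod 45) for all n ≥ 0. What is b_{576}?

Listing terms: b_0 = 8; b_1 = 6; b_2 = 22; b_3 = 34; b_4 = 33; b_5 = 11; b_6 = 32; b_7 = 9; b_8 = 28; b_9 = 1; b_{10} = 12; b_{11} = 14; b_{12} = 38; b_{13} = 21; b_{14} = 7; b_{15} = 4; b_{16} = 18; b_{17} = 26; b_{18} = 17; b_{19} = 24; b_{20} = 13; b_{21} = 16; b_{22} = 42; b_{23} = 29; b_{24} = 23; b_{25} = 36; b_{26} = 37; b_{27} = 19; b_{28} = 3; b_{29} = 41; b_{30} = 2; b_{31} = 39; b_{32} = 43; b_{33} = 31; b_{34} = 27; b_{35} = 44; b_{36} = 8; b_{37} = 6.
Since (b_{36}, b_{37}) = (b_0, b_1) = (8, 6) (two consecutive terms determine the rest), the sequence is periodic with period 36.
(576 - 0) mod 36 = 0, so b_{576} = b_0 = 8.

8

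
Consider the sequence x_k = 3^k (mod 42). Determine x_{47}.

Computing terms: x_0 = 1,  x_1 = 3,  x_2 = 9,  x_3 = 27,  x_4 = 39,  x_5 = 33,  x_6 = 15,  x_7 = 3.
Since x_7 = x_1 = 3, the sequence is eventually periodic: after a pre-period of length 1 it cycles with period 6.
For k ≥ 1, x_k depends only on (k - 1) mod 6. (47 - 1) mod 6 = 4, so x_{47} = x_5 = 33.

33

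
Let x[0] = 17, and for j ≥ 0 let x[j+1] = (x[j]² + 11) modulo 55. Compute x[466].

We have x[0] = 17; x[1] = 25; x[2] = 31; x[3] = 37; x[4] = 5; x[5] = 36; x[6] = 42; x[7] = 15; x[8] = 16; x[9] = 47; x[10] = 20; x[11] = 26; x[12] = 27; x[13] = 25.
Since x[13] = x[1] = 25, the sequence is eventually periodic: after a pre-period of length 1 it cycles with period 12.
For j ≥ 1, x[j] depends only on (j - 1) mod 12. (466 - 1) mod 12 = 9, so x[466] = x[10] = 20.

20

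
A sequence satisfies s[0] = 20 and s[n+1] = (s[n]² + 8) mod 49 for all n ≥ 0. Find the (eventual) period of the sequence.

Computing terms: s[0] = 20, s[1] = 16, s[2] = 19, s[3] = 26, s[4] = 47, s[5] = 12, s[6] = 5, s[7] = 33, s[8] = 19.
Since s[8] = s[2] = 19, the sequence is eventually periodic: after a pre-period of length 2 it cycles with period 6.

6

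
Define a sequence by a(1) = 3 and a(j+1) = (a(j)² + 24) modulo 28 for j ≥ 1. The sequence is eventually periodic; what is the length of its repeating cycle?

3

Computing terms: a(1) = 3,  a(2) = 5,  a(3) = 21,  a(4) = 17,  a(5) = 5.
Since a(5) = a(2) = 5, the sequence is eventually periodic: after a pre-period of length 1 it cycles with period 3.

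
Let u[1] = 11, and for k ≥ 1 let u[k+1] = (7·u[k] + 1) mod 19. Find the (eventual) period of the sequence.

3

Computing terms: u[1] = 11,  u[2] = 2,  u[3] = 15,  u[4] = 11.
Since u[4] = u[1] = 11, the sequence is periodic with period 3.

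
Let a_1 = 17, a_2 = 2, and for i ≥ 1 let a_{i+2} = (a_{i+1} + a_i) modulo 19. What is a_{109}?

Computing terms: a_1 = 17, a_2 = 2, a_3 = 0, a_4 = 2, a_5 = 2, a_6 = 4, a_7 = 6, a_8 = 10, a_9 = 16, a_{10} = 7, a_{11} = 4, a_{12} = 11, a_{13} = 15, a_{14} = 7, a_{15} = 3, a_{16} = 10, a_{17} = 13, a_{18} = 4, a_{19} = 17, a_{20} = 2.
The sequence repeats with period 18.
(109 - 1) mod 18 = 0, so a_{109} = a_1 = 17.

17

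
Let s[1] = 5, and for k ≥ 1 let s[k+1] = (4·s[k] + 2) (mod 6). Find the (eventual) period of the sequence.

3

We have s[1] = 5; s[2] = 4; s[3] = 0; s[4] = 2; s[5] = 4.
Since s[5] = s[2] = 4, the sequence is eventually periodic: after a pre-period of length 1 it cycles with period 3.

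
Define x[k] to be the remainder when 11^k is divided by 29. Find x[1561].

17

We have x[0] = 1; x[1] = 11; x[2] = 5; x[3] = 26; x[4] = 25; x[5] = 14; x[6] = 9; x[7] = 12; x[8] = 16; x[9] = 2; x[10] = 22; x[11] = 10; x[12] = 23; x[13] = 21; x[14] = 28; x[15] = 18; x[16] = 24; x[17] = 3; x[18] = 4; x[19] = 15; x[20] = 20; x[21] = 17; x[22] = 13; x[23] = 27; x[24] = 7; x[25] = 19; x[26] = 6; x[27] = 8; x[28] = 1.
Since x[28] = x[0] = 1, the sequence is periodic with period 28.
(1561 - 0) mod 28 = 21, so x[1561] = x[21] = 17.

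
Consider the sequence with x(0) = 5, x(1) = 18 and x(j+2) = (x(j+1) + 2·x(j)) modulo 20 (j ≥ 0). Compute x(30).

8

x(0) = 5,  x(1) = 18,  x(2) = 8,  x(3) = 4,  x(4) = 0,  x(5) = 8,  x(6) = 8,  x(7) = 4.
Since (x(6), x(7)) = (x(2), x(3)) = (8, 4) (two consecutive terms determine the rest), the sequence is eventually periodic: after a pre-period of length 2 it cycles with period 4.
For j ≥ 2, x(j) depends only on (j - 2) mod 4. (30 - 2) mod 4 = 0, so x(30) = x(2) = 8.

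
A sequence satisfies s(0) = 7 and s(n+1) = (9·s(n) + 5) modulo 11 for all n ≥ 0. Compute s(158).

We have s(0) = 7,  s(1) = 2,  s(2) = 1,  s(3) = 3,  s(4) = 10,  s(5) = 7.
The sequence repeats with period 5.
So s(158) = s(0 + ((158-0) mod 5)) = s(3) = 3.

3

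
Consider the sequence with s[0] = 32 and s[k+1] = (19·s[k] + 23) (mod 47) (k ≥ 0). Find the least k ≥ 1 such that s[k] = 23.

Computing terms: s[0] = 32,  s[1] = 20,  s[2] = 27,  s[3] = 19,  s[4] = 8,  s[5] = 34,  s[6] = 11,  s[7] = 44,  s[8] = 13,  s[9] = 35,  s[10] = 30,  s[11] = 29,  s[12] = 10,  s[13] = 25,  s[14] = 28,  s[15] = 38,  s[16] = 40,  s[17] = 31,  s[18] = 1,  s[19] = 42,  s[20] = 22,  s[21] = 18,  s[22] = 36,  s[23] = 2,  s[24] = 14,  s[25] = 7,  s[26] = 15,  s[27] = 26,  s[28] = 0,  s[29] = 23,  s[30] = 37,  s[31] = 21,  s[32] = 46,  s[33] = 4,  s[34] = 5,  s[35] = 24,  s[36] = 9,  s[37] = 6,  s[38] = 43,  s[39] = 41,  s[40] = 3,  s[41] = 33,  s[42] = 39,  s[43] = 12,  s[44] = 16,  s[45] = 45,  s[46] = 32.
The sequence repeats with period 46.
The value 23 first appears (with k ≥ 1) at s[29].

29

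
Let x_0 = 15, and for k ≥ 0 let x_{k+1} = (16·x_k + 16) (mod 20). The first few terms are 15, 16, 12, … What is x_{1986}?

16

We have x_0 = 15,  x_1 = 16,  x_2 = 12,  x_3 = 8,  x_4 = 4,  x_5 = 0,  x_6 = 16.
Since x_6 = x_1 = 16, the sequence is eventually periodic: after a pre-period of length 1 it cycles with period 5.
For k ≥ 1, x_k depends only on (k - 1) mod 5. (1986 - 1) mod 5 = 0, so x_{1986} = x_1 = 16.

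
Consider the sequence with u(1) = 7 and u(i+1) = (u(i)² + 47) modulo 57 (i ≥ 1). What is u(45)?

Computing terms: u(1) = 7, u(2) = 39, u(3) = 29, u(4) = 33, u(5) = 53, u(6) = 6, u(7) = 26, u(8) = 39.
Since u(8) = u(2) = 39, the sequence is eventually periodic: after a pre-period of length 1 it cycles with period 6.
For i ≥ 2, u(i) depends only on (i - 2) mod 6. (45 - 2) mod 6 = 1, so u(45) = u(3) = 29.

29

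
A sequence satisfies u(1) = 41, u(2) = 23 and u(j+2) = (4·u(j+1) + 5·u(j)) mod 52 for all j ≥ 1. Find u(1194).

23

Listing terms: u(1) = 41, u(2) = 23, u(3) = 37, u(4) = 3, u(5) = 41, u(6) = 23.
Since (u(5), u(6)) = (u(1), u(2)) = (41, 23) (two consecutive terms determine the rest), the sequence is periodic with period 4.
So u(1194) = u(1 + ((1194-1) mod 4)) = u(2) = 23.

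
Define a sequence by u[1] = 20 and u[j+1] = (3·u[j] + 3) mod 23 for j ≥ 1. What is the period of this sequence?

11

Computing terms: u[1] = 20; u[2] = 17; u[3] = 8; u[4] = 4; u[5] = 15; u[6] = 2; u[7] = 9; u[8] = 7; u[9] = 1; u[10] = 6; u[11] = 21; u[12] = 20.
Since u[12] = u[1] = 20, the sequence is periodic with period 11.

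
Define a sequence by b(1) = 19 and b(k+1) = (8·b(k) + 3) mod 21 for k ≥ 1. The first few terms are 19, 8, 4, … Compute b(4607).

We have b(1) = 19; b(2) = 8; b(3) = 4; b(4) = 14; b(5) = 10; b(6) = 20; b(7) = 16; b(8) = 5; b(9) = 1; b(10) = 11; b(11) = 7; b(12) = 17; b(13) = 13; b(14) = 2; b(15) = 19.
Since b(15) = b(1) = 19, the sequence is periodic with period 14.
So b(4607) = b(1 + ((4607-1) mod 14)) = b(1) = 19.

19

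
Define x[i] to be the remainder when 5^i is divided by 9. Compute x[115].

We have x[1] = 5,  x[2] = 7,  x[3] = 8,  x[4] = 4,  x[5] = 2,  x[6] = 1,  x[7] = 5.
Since x[7] = x[1] = 5, the sequence is periodic with period 6.
(115 - 1) mod 6 = 0, so x[115] = x[1] = 5.

5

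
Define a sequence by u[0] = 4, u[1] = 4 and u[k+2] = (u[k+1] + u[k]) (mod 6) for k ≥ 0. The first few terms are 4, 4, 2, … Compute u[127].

0

u[0] = 4,  u[1] = 4,  u[2] = 2,  u[3] = 0,  u[4] = 2,  u[5] = 2,  u[6] = 4,  u[7] = 0,  u[8] = 4,  u[9] = 4.
Since (u[8], u[9]) = (u[0], u[1]) = (4, 4) (two consecutive terms determine the rest), the sequence is periodic with period 8.
So u[127] = u[0 + ((127-0) mod 8)] = u[7] = 0.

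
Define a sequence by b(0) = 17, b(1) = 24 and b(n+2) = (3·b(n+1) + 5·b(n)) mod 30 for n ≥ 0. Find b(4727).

21

Listing terms: b(0) = 17,  b(1) = 24,  b(2) = 7,  b(3) = 21,  b(4) = 8,  b(5) = 9,  b(6) = 7,  b(7) = 6,  b(8) = 23,  b(9) = 9,  b(10) = 22,  b(11) = 21,  b(12) = 23,  b(13) = 24,  b(14) = 7.
Since (b(13), b(14)) = (b(1), b(2)) = (24, 7) (two consecutive terms determine the rest), the sequence is eventually periodic: after a pre-period of length 1 it cycles with period 12.
For n ≥ 1, b(n) depends only on (n - 1) mod 12. (4727 - 1) mod 12 = 10, so b(4727) = b(11) = 21.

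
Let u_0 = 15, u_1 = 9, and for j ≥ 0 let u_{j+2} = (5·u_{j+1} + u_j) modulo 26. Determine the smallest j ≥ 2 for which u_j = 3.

9

Computing terms: u_0 = 15, u_1 = 9, u_2 = 8, u_3 = 23, u_4 = 19, u_5 = 14, u_6 = 11, u_7 = 17, u_8 = 18, u_9 = 3, u_{10} = 7, u_{11} = 12, u_{12} = 15, u_{13} = 9.
The sequence repeats with period 12.
The value 3 first appears (with j ≥ 2) at u_9.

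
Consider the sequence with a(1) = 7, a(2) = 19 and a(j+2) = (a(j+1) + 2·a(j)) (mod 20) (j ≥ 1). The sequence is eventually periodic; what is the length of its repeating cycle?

4

Computing terms: a(1) = 7, a(2) = 19, a(3) = 13, a(4) = 11, a(5) = 17, a(6) = 19, a(7) = 13.
Since (a(6), a(7)) = (a(2), a(3)) = (19, 13) (two consecutive terms determine the rest), the sequence is eventually periodic: after a pre-period of length 1 it cycles with period 4.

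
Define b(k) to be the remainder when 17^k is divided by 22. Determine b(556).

Computing terms: b(0) = 1, b(1) = 17, b(2) = 3, b(3) = 7, b(4) = 9, b(5) = 21, b(6) = 5, b(7) = 19, b(8) = 15, b(9) = 13, b(10) = 1.
Since b(10) = b(0) = 1, the sequence is periodic with period 10.
(556 - 0) mod 10 = 6, so b(556) = b(6) = 5.

5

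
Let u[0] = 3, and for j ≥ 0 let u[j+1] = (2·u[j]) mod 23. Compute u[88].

Computing terms: u[0] = 3, u[1] = 6, u[2] = 12, u[3] = 1, u[4] = 2, u[5] = 4, u[6] = 8, u[7] = 16, u[8] = 9, u[9] = 18, u[10] = 13, u[11] = 3.
Since u[11] = u[0] = 3, the sequence is periodic with period 11.
So u[88] = u[0 + ((88-0) mod 11)] = u[0] = 3.

3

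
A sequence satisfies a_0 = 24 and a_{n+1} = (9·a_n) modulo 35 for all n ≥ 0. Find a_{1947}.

a_0 = 24,  a_1 = 6,  a_2 = 19,  a_3 = 31,  a_4 = 34,  a_5 = 26,  a_6 = 24.
The sequence repeats with period 6.
(1947 - 0) mod 6 = 3, so a_{1947} = a_3 = 31.

31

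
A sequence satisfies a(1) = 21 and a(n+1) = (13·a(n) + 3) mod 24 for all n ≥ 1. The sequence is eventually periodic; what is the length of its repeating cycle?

8

Listing terms: a(1) = 21, a(2) = 12, a(3) = 15, a(4) = 6, a(5) = 9, a(6) = 0, a(7) = 3, a(8) = 18, a(9) = 21.
Since a(9) = a(1) = 21, the sequence is periodic with period 8.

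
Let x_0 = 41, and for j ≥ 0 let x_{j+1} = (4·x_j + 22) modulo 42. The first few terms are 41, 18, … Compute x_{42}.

20

Listing terms: x_0 = 41, x_1 = 18, x_2 = 10, x_3 = 20, x_4 = 18.
Since x_4 = x_1 = 18, the sequence is eventually periodic: after a pre-period of length 1 it cycles with period 3.
For j ≥ 1, x_j depends only on (j - 1) mod 3. (42 - 1) mod 3 = 2, so x_{42} = x_3 = 20.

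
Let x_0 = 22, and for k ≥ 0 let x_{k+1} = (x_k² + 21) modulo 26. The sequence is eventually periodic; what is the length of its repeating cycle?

6

Computing terms: x_0 = 22,  x_1 = 11,  x_2 = 12,  x_3 = 9,  x_4 = 24,  x_5 = 25,  x_6 = 22.
The sequence repeats with period 6.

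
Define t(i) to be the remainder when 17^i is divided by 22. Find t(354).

t(0) = 1, t(1) = 17, t(2) = 3, t(3) = 7, t(4) = 9, t(5) = 21, t(6) = 5, t(7) = 19, t(8) = 15, t(9) = 13, t(10) = 1.
Since t(10) = t(0) = 1, the sequence is periodic with period 10.
(354 - 0) mod 10 = 4, so t(354) = t(4) = 9.

9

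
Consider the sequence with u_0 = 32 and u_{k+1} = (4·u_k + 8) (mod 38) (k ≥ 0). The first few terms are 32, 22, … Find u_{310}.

Listing terms: u_0 = 32; u_1 = 22; u_2 = 20; u_3 = 12; u_4 = 18; u_5 = 4; u_6 = 24; u_7 = 28; u_8 = 6; u_9 = 32.
Since u_9 = u_0 = 32, the sequence is periodic with period 9.
(310 - 0) mod 9 = 4, so u_{310} = u_4 = 18.

18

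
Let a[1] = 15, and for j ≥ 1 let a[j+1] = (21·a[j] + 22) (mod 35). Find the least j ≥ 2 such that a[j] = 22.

Computing terms: a[1] = 15; a[2] = 22; a[3] = 29; a[4] = 1; a[5] = 8; a[6] = 15.
The sequence repeats with period 5.
The value 22 first appears (with j ≥ 2) at a[2].

2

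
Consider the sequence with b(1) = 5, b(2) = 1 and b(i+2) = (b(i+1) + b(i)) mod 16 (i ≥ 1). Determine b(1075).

Listing terms: b(1) = 5,  b(2) = 1,  b(3) = 6,  b(4) = 7,  b(5) = 13,  b(6) = 4,  b(7) = 1,  b(8) = 5,  b(9) = 6,  b(10) = 11,  b(11) = 1,  b(12) = 12,  b(13) = 13,  b(14) = 9,  b(15) = 6,  b(16) = 15,  b(17) = 5,  b(18) = 4,  b(19) = 9,  b(20) = 13,  b(21) = 6,  b(22) = 3,  b(23) = 9,  b(24) = 12,  b(25) = 5,  b(26) = 1.
Since (b(25), b(26)) = (b(1), b(2)) = (5, 1) (two consecutive terms determine the rest), the sequence is periodic with period 24.
(1075 - 1) mod 24 = 18, so b(1075) = b(19) = 9.

9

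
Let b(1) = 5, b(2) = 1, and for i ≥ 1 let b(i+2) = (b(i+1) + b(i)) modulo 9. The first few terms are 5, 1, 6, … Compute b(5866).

4

b(1) = 5; b(2) = 1; b(3) = 6; b(4) = 7; b(5) = 4; b(6) = 2; b(7) = 6; b(8) = 8; b(9) = 5; b(10) = 4; b(11) = 0; b(12) = 4; b(13) = 4; b(14) = 8; b(15) = 3; b(16) = 2; b(17) = 5; b(18) = 7; b(19) = 3; b(20) = 1; b(21) = 4; b(22) = 5; b(23) = 0; b(24) = 5; b(25) = 5; b(26) = 1.
The sequence repeats with period 24.
(5866 - 1) mod 24 = 9, so b(5866) = b(10) = 4.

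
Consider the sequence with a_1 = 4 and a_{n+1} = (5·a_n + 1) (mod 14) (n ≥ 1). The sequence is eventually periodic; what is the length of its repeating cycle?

6

Computing terms: a_1 = 4, a_2 = 7, a_3 = 8, a_4 = 13, a_5 = 10, a_6 = 9, a_7 = 4.
The sequence repeats with period 6.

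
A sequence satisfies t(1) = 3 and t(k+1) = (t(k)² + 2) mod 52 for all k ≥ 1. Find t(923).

19

Computing terms: t(1) = 3, t(2) = 11, t(3) = 19, t(4) = 51, t(5) = 3.
The sequence repeats with period 4.
(923 - 1) mod 4 = 2, so t(923) = t(3) = 19.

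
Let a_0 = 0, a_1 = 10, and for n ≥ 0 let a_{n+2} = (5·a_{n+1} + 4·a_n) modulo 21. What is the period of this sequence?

Listing terms: a_0 = 0,  a_1 = 10,  a_2 = 8,  a_3 = 17,  a_4 = 12,  a_5 = 2,  a_6 = 16,  a_7 = 4,  a_8 = 0,  a_9 = 16,  a_{10} = 17,  a_{11} = 2,  a_{12} = 15,  a_{13} = 20,  a_{14} = 13,  a_{15} = 19,  a_{16} = 0,  a_{17} = 13,  a_{18} = 2,  a_{19} = 20,  a_{20} = 3,  a_{21} = 11,  a_{22} = 4,  a_{23} = 1,  a_{24} = 0,  a_{25} = 4,  a_{26} = 20,  a_{27} = 11,  a_{28} = 9,  a_{29} = 5,  a_{30} = 19,  a_{31} = 10,  a_{32} = 0,  a_{33} = 19,  a_{34} = 11,  a_{35} = 5,  a_{36} = 6,  a_{37} = 8,  a_{38} = 1,  a_{39} = 16,  a_{40} = 0,  a_{41} = 1,  a_{42} = 5,  a_{43} = 8,  a_{44} = 18,  a_{45} = 17,  a_{46} = 10,  a_{47} = 13,  a_{48} = 0,  a_{49} = 10.
Since (a_{48}, a_{49}) = (a_0, a_1) = (0, 10) (two consecutive terms determine the rest), the sequence is periodic with period 48.

48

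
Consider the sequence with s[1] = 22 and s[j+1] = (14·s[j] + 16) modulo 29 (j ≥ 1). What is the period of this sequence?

28

Computing terms: s[1] = 22, s[2] = 5, s[3] = 28, s[4] = 2, s[5] = 15, s[6] = 23, s[7] = 19, s[8] = 21, s[9] = 20, s[10] = 6, s[11] = 13, s[12] = 24, s[13] = 4, s[14] = 14, s[15] = 9, s[16] = 26, s[17] = 3, s[18] = 0, s[19] = 16, s[20] = 8, s[21] = 12, s[22] = 10, s[23] = 11, s[24] = 25, s[25] = 18, s[26] = 7, s[27] = 27, s[28] = 17, s[29] = 22.
Since s[29] = s[1] = 22, the sequence is periodic with period 28.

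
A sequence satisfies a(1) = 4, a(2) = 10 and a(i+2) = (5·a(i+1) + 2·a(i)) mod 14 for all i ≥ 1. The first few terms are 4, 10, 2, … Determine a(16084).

2

a(1) = 4; a(2) = 10; a(3) = 2; a(4) = 2; a(5) = 0; a(6) = 4; a(7) = 6; a(8) = 10; a(9) = 6; a(10) = 8; a(11) = 10; a(12) = 10; a(13) = 0; a(14) = 6; a(15) = 2; a(16) = 8; a(17) = 2; a(18) = 12; a(19) = 8; a(20) = 8; a(21) = 0; a(22) = 2; a(23) = 10; a(24) = 12; a(25) = 10; a(26) = 4; a(27) = 12; a(28) = 12; a(29) = 0; a(30) = 10; a(31) = 8; a(32) = 4; a(33) = 8; a(34) = 6; a(35) = 4; a(36) = 4; a(37) = 0; a(38) = 8; a(39) = 12; a(40) = 6; a(41) = 12; a(42) = 2; a(43) = 6; a(44) = 6; a(45) = 0; a(46) = 12; a(47) = 4; a(48) = 2; a(49) = 4; a(50) = 10.
Since (a(49), a(50)) = (a(1), a(2)) = (4, 10) (two consecutive terms determine the rest), the sequence is periodic with period 48.
So a(16084) = a(1 + ((16084-1) mod 48)) = a(4) = 2.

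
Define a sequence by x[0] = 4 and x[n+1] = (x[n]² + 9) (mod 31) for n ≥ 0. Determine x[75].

13

Listing terms: x[0] = 4; x[1] = 25; x[2] = 14; x[3] = 19; x[4] = 29; x[5] = 13; x[6] = 23; x[7] = 11; x[8] = 6; x[9] = 14.
Since x[9] = x[2] = 14, the sequence is eventually periodic: after a pre-period of length 2 it cycles with period 7.
For n ≥ 2, x[n] depends only on (n - 2) mod 7. (75 - 2) mod 7 = 3, so x[75] = x[5] = 13.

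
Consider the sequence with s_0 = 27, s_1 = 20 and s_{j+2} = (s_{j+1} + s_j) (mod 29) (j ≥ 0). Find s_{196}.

Computing terms: s_0 = 27, s_1 = 20, s_2 = 18, s_3 = 9, s_4 = 27, s_5 = 7, s_6 = 5, s_7 = 12, s_8 = 17, s_9 = 0, s_{10} = 17, s_{11} = 17, s_{12} = 5, s_{13} = 22, s_{14} = 27, s_{15} = 20.
Since (s_{14}, s_{15}) = (s_0, s_1) = (27, 20) (two consecutive terms determine the rest), the sequence is periodic with period 14.
So s_{196} = s_{0 + ((196-0) mod 14)} = s_0 = 27.

27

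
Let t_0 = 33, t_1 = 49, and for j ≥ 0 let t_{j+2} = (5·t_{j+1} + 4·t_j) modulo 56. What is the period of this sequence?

48

Computing terms: t_0 = 33,  t_1 = 49,  t_2 = 41,  t_3 = 9,  t_4 = 41,  t_5 = 17,  t_6 = 25,  t_7 = 25,  t_8 = 1,  t_9 = 49,  t_{10} = 25,  t_{11} = 41,  t_{12} = 25,  t_{13} = 9,  t_{14} = 33,  t_{15} = 33,  t_{16} = 17,  t_{17} = 49,  t_{18} = 33,  t_{19} = 25,  t_{20} = 33,  t_{21} = 41,  t_{22} = 1,  t_{23} = 1,  t_{24} = 9,  t_{25} = 49,  t_{26} = 1,  t_{27} = 33,  t_{28} = 1,  t_{29} = 25,  t_{30} = 17,  t_{31} = 17,  t_{32} = 41,  t_{33} = 49,  t_{34} = 17,  t_{35} = 1,  t_{36} = 17,  t_{37} = 33,  t_{38} = 9,  t_{39} = 9,  t_{40} = 25,  t_{41} = 49,  t_{42} = 9,  t_{43} = 17,  t_{44} = 9,  t_{45} = 1,  t_{46} = 41,  t_{47} = 41,  t_{48} = 33,  t_{49} = 49.
Since (t_{48}, t_{49}) = (t_0, t_1) = (33, 49) (two consecutive terms determine the rest), the sequence is periodic with period 48.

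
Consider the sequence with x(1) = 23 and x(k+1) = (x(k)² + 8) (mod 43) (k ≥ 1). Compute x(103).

19

Listing terms: x(1) = 23; x(2) = 21; x(3) = 19; x(4) = 25; x(5) = 31; x(6) = 23.
Since x(6) = x(1) = 23, the sequence is periodic with period 5.
So x(103) = x(1 + ((103-1) mod 5)) = x(3) = 19.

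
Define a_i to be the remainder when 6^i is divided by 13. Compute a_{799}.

Computing terms: a_0 = 1; a_1 = 6; a_2 = 10; a_3 = 8; a_4 = 9; a_5 = 2; a_6 = 12; a_7 = 7; a_8 = 3; a_9 = 5; a_{10} = 4; a_{11} = 11; a_{12} = 1.
Since a_{12} = a_0 = 1, the sequence is periodic with period 12.
(799 - 0) mod 12 = 7, so a_{799} = a_7 = 7.

7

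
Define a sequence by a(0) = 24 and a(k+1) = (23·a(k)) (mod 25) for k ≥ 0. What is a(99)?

Listing terms: a(0) = 24,  a(1) = 2,  a(2) = 21,  a(3) = 8,  a(4) = 9,  a(5) = 7,  a(6) = 11,  a(7) = 3,  a(8) = 19,  a(9) = 12,  a(10) = 1,  a(11) = 23,  a(12) = 4,  a(13) = 17,  a(14) = 16,  a(15) = 18,  a(16) = 14,  a(17) = 22,  a(18) = 6,  a(19) = 13,  a(20) = 24.
The sequence repeats with period 20.
So a(99) = a(0 + ((99-0) mod 20)) = a(19) = 13.

13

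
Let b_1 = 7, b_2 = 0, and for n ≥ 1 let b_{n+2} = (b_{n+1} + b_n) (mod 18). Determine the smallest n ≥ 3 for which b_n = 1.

9

Listing terms: b_1 = 7,  b_2 = 0,  b_3 = 7,  b_4 = 7,  b_5 = 14,  b_6 = 3,  b_7 = 17,  b_8 = 2,  b_9 = 1,  b_{10} = 3,  b_{11} = 4,  b_{12} = 7,  b_{13} = 11,  b_{14} = 0,  b_{15} = 11,  b_{16} = 11,  b_{17} = 4,  b_{18} = 15,  b_{19} = 1,  b_{20} = 16,  b_{21} = 17,  b_{22} = 15,  b_{23} = 14,  b_{24} = 11,  b_{25} = 7,  b_{26} = 0.
The sequence repeats with period 24.
The value 1 first appears (with n ≥ 3) at b_9.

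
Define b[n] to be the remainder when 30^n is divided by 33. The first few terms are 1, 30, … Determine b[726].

Listing terms: b[0] = 1, b[1] = 30, b[2] = 9, b[3] = 6, b[4] = 15, b[5] = 21, b[6] = 3, b[7] = 24, b[8] = 27, b[9] = 18, b[10] = 12, b[11] = 30.
Since b[11] = b[1] = 30, the sequence is eventually periodic: after a pre-period of length 1 it cycles with period 10.
For n ≥ 1, b[n] depends only on (n - 1) mod 10. (726 - 1) mod 10 = 5, so b[726] = b[6] = 3.

3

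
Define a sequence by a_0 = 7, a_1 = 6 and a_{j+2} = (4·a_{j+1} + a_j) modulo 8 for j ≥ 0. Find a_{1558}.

Computing terms: a_0 = 7,  a_1 = 6,  a_2 = 7,  a_3 = 2,  a_4 = 7,  a_5 = 6.
Since (a_4, a_5) = (a_0, a_1) = (7, 6) (two consecutive terms determine the rest), the sequence is periodic with period 4.
(1558 - 0) mod 4 = 2, so a_{1558} = a_2 = 7.

7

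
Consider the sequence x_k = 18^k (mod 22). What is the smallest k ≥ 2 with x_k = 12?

10

x_1 = 18; x_2 = 16; x_3 = 2; x_4 = 14; x_5 = 10; x_6 = 4; x_7 = 6; x_8 = 20; x_9 = 8; x_{10} = 12; x_{11} = 18.
Since x_{11} = x_1 = 18, the sequence is periodic with period 10.
The value 12 first appears (with k ≥ 2) at x_{10}.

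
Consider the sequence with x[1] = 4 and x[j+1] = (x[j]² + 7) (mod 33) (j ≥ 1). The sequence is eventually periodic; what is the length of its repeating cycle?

3

Listing terms: x[1] = 4; x[2] = 23; x[3] = 8; x[4] = 5; x[5] = 32; x[6] = 8.
Since x[6] = x[3] = 8, the sequence is eventually periodic: after a pre-period of length 2 it cycles with period 3.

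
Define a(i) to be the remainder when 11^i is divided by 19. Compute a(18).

1

a(0) = 1, a(1) = 11, a(2) = 7, a(3) = 1.
The sequence repeats with period 3.
So a(18) = a(0 + ((18-0) mod 3)) = a(0) = 1.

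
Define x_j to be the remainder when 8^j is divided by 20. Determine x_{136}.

16

We have x_0 = 1,  x_1 = 8,  x_2 = 4,  x_3 = 12,  x_4 = 16,  x_5 = 8.
Since x_5 = x_1 = 8, the sequence is eventually periodic: after a pre-period of length 1 it cycles with period 4.
For j ≥ 1, x_j depends only on (j - 1) mod 4. (136 - 1) mod 4 = 3, so x_{136} = x_4 = 16.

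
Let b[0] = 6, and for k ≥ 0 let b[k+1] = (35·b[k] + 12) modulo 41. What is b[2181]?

Computing terms: b[0] = 6, b[1] = 17, b[2] = 33, b[3] = 19, b[4] = 21, b[5] = 9, b[6] = 40, b[7] = 18, b[8] = 27, b[9] = 14, b[10] = 10, b[11] = 34, b[12] = 13, b[13] = 16, b[14] = 39, b[15] = 24, b[16] = 32, b[17] = 25, b[18] = 26, b[19] = 20, b[20] = 15, b[21] = 4, b[22] = 29, b[23] = 2, b[24] = 0, b[25] = 12, b[26] = 22, b[27] = 3, b[28] = 35, b[29] = 7, b[30] = 11, b[31] = 28, b[32] = 8, b[33] = 5, b[34] = 23, b[35] = 38, b[36] = 30, b[37] = 37, b[38] = 36, b[39] = 1, b[40] = 6.
Since b[40] = b[0] = 6, the sequence is periodic with period 40.
So b[2181] = b[0 + ((2181-0) mod 40)] = b[21] = 4.

4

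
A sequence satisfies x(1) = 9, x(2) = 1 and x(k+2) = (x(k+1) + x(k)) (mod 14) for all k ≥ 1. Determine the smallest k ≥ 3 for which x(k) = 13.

10

Computing terms: x(1) = 9, x(2) = 1, x(3) = 10, x(4) = 11, x(5) = 7, x(6) = 4, x(7) = 11, x(8) = 1, x(9) = 12, x(10) = 13, x(11) = 11, x(12) = 10, x(13) = 7, x(14) = 3, x(15) = 10, x(16) = 13, x(17) = 9, x(18) = 8, x(19) = 3, x(20) = 11, x(21) = 0, x(22) = 11, x(23) = 11, x(24) = 8, x(25) = 5, x(26) = 13, x(27) = 4, x(28) = 3, x(29) = 7, x(30) = 10, x(31) = 3, x(32) = 13, x(33) = 2, x(34) = 1, x(35) = 3, x(36) = 4, x(37) = 7, x(38) = 11, x(39) = 4, x(40) = 1, x(41) = 5, x(42) = 6, x(43) = 11, x(44) = 3, x(45) = 0, x(46) = 3, x(47) = 3, x(48) = 6, x(49) = 9, x(50) = 1.
Since (x(49), x(50)) = (x(1), x(2)) = (9, 1) (two consecutive terms determine the rest), the sequence is periodic with period 48.
The value 13 first appears (with k ≥ 3) at x(10).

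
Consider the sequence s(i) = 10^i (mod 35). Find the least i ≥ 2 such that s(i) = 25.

4

Computing terms: s(1) = 10,  s(2) = 30,  s(3) = 20,  s(4) = 25,  s(5) = 5,  s(6) = 15,  s(7) = 10.
Since s(7) = s(1) = 10, the sequence is periodic with period 6.
The value 25 first appears (with i ≥ 2) at s(4).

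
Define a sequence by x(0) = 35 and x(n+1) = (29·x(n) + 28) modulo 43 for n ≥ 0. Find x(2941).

x(0) = 35; x(1) = 11; x(2) = 3; x(3) = 29; x(4) = 9; x(5) = 31; x(6) = 24; x(7) = 36; x(8) = 40; x(9) = 27; x(10) = 37; x(11) = 26; x(12) = 8; x(13) = 2; x(14) = 0; x(15) = 28; x(16) = 23; x(17) = 7; x(18) = 16; x(19) = 19; x(20) = 20; x(21) = 6; x(22) = 30; x(23) = 38; x(24) = 12; x(25) = 32; x(26) = 10; x(27) = 17; x(28) = 5; x(29) = 1; x(30) = 14; x(31) = 4; x(32) = 15; x(33) = 33; x(34) = 39; x(35) = 41; x(36) = 13; x(37) = 18; x(38) = 34; x(39) = 25; x(40) = 22; x(41) = 21; x(42) = 35.
The sequence repeats with period 42.
So x(2941) = x(0 + ((2941-0) mod 42)) = x(1) = 11.

11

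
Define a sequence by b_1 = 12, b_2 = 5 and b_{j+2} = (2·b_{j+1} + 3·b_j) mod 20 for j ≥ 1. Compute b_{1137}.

Computing terms: b_1 = 12,  b_2 = 5,  b_3 = 6,  b_4 = 7,  b_5 = 12,  b_6 = 5.
Since (b_5, b_6) = (b_1, b_2) = (12, 5) (two consecutive terms determine the rest), the sequence is periodic with period 4.
(1137 - 1) mod 4 = 0, so b_{1137} = b_1 = 12.

12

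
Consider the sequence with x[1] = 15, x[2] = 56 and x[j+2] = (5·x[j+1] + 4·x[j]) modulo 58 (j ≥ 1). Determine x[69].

14

Listing terms: x[1] = 15; x[2] = 56; x[3] = 50; x[4] = 10; x[5] = 18; x[6] = 14; x[7] = 26; x[8] = 12; x[9] = 48; x[10] = 56; x[11] = 8; x[12] = 32; x[13] = 18; x[14] = 44; x[15] = 2; x[16] = 12; x[17] = 10; x[18] = 40; x[19] = 8; x[20] = 26; x[21] = 46; x[22] = 44; x[23] = 56; x[24] = 50.
Since (x[23], x[24]) = (x[2], x[3]) = (56, 50) (two consecutive terms determine the rest), the sequence is eventually periodic: after a pre-period of length 1 it cycles with period 21.
For j ≥ 2, x[j] depends only on (j - 2) mod 21. (69 - 2) mod 21 = 4, so x[69] = x[6] = 14.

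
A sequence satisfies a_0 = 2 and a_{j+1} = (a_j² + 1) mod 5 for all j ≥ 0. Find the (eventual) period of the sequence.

a_0 = 2; a_1 = 0; a_2 = 1; a_3 = 2.
The sequence repeats with period 3.

3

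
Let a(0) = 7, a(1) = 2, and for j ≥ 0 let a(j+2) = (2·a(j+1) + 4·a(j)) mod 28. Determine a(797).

Listing terms: a(0) = 7, a(1) = 2, a(2) = 4, a(3) = 16, a(4) = 20, a(5) = 20, a(6) = 8, a(7) = 12, a(8) = 0, a(9) = 20, a(10) = 12, a(11) = 20, a(12) = 4, a(13) = 4, a(14) = 24, a(15) = 8, a(16) = 0, a(17) = 4, a(18) = 8, a(19) = 4, a(20) = 12, a(21) = 12, a(22) = 16, a(23) = 24, a(24) = 0, a(25) = 12, a(26) = 24, a(27) = 12, a(28) = 8, a(29) = 8, a(30) = 20, a(31) = 16, a(32) = 0, a(33) = 8, a(34) = 16, a(35) = 8, a(36) = 24, a(37) = 24, a(38) = 4, a(39) = 20, a(40) = 0, a(41) = 24, a(42) = 20, a(43) = 24, a(44) = 16, a(45) = 16, a(46) = 12, a(47) = 4, a(48) = 0, a(49) = 16, a(50) = 4, a(51) = 16.
Since (a(50), a(51)) = (a(2), a(3)) = (4, 16) (two consecutive terms determine the rest), the sequence is eventually periodic: after a pre-period of length 2 it cycles with period 48.
For j ≥ 2, a(j) depends only on (j - 2) mod 48. (797 - 2) mod 48 = 27, so a(797) = a(29) = 8.

8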